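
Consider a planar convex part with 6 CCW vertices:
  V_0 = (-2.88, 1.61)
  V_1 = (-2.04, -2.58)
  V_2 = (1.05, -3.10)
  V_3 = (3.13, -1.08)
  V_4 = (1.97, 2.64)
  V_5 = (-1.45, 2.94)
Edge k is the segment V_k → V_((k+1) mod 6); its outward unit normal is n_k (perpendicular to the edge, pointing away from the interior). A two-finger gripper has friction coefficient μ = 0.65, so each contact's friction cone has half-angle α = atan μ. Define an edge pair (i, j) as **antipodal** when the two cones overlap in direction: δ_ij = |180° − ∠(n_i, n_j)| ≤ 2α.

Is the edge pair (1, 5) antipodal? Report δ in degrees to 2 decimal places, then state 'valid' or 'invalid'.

δ = 52.48°, valid

α = atan 0.65 = 33.02°;  2α = 66.05°
edge 1: e_1 = (+3.09, -0.52);  n_1 = (-0.1660, -0.9861)
edge 5: e_5 = (-1.43, -1.33);  n_5 = (-0.6810, +0.7322)
∠(n_1, n_5) = 127.52°
δ = |180° − 127.52°| = 52.48°
52.48° ≤ 2α = 66.05°  →  valid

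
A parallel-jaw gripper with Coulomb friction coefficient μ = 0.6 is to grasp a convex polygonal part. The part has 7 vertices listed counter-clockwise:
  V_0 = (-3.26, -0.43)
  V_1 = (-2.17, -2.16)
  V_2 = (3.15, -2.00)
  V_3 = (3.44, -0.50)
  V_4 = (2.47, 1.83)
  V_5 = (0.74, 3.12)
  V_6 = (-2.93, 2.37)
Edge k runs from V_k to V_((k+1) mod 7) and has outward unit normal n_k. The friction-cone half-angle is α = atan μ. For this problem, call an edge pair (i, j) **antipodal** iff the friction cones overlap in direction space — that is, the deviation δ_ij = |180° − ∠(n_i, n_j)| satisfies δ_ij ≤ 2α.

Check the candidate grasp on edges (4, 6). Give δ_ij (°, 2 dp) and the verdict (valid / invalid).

δ = 60.01°, valid

α = atan 0.6 = 30.96°;  2α = 61.93°
edge 4: e_4 = (-1.73, +1.29);  n_4 = (+0.5978, +0.8017)
edge 6: e_6 = (-0.33, -2.80);  n_6 = (-0.9931, +0.1170)
∠(n_4, n_6) = 119.99°
δ = |180° − 119.99°| = 60.01°
60.01° ≤ 2α = 61.93°  →  valid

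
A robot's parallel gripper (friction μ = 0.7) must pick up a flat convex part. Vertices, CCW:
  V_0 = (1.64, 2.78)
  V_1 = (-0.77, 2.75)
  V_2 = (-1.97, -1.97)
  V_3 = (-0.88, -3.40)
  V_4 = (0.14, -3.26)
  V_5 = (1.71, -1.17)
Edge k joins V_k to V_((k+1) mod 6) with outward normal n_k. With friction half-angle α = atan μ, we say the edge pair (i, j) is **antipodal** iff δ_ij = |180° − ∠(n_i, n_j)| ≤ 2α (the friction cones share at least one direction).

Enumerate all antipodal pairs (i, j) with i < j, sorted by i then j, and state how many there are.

count = 7; pairs: (0,2), (0,3), (0,4), (1,3), (1,4), (1,5), (2,5)

α = atan 0.7 = 34.99°;  2α = 69.98°
n_0 = (-0.0124, +0.9999)
n_1 = (-0.9692, +0.2464)
n_2 = (-0.7953, -0.6062)
n_3 = (+0.1360, -0.9907)
n_4 = (+0.7995, -0.6006)
n_5 = (+0.9998, +0.0177)
  (0,1): δ = 104.98°  ·
  (0,2): δ = 53.40°  ✓
  (0,3): δ = 7.10°  ✓
  (0,4): δ = 52.37°  ✓
  (0,5): δ = 90.30°  ·
  (1,2): δ = 128.42°  ·
  (1,3): δ = 67.92°  ✓
  (1,4): δ = 22.65°  ✓
  (1,5): δ = 15.28°  ✓
  (2,3): δ = 119.50°  ·
  (2,4): δ = 74.23°  ·
  (2,5): δ = 36.30°  ✓
  (3,4): δ = 134.73°  ·
  (3,5): δ = 96.80°  ·
  (4,5): δ = 142.07°  ·
antipodal pairs: 7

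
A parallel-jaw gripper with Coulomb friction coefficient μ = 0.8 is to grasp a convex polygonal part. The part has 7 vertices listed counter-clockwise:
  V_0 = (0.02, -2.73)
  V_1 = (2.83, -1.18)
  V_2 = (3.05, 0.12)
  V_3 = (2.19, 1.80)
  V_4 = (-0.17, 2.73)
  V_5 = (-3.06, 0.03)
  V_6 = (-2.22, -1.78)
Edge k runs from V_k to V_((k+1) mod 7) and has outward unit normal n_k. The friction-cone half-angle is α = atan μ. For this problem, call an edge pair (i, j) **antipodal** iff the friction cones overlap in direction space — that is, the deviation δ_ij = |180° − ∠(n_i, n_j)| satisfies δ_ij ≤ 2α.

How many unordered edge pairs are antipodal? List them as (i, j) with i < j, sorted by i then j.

count = 11; pairs: (0,3), (0,4), (1,4), (1,5), (1,6), (2,4), (2,5), (2,6), (3,5), (3,6), (4,6)

α = atan 0.8 = 38.66°;  2α = 77.32°
n_0 = (+0.4830, -0.8756)
n_1 = (+0.9860, -0.1669)
n_2 = (+0.8901, +0.4557)
n_3 = (+0.3666, +0.9304)
n_4 = (-0.6827, +0.7307)
n_5 = (-0.9071, -0.4210)
n_6 = (-0.3904, -0.9206)
  (0,1): δ = 128.49°  ·
  (0,2): δ = 91.77°  ·
  (0,3): δ = 50.39°  ✓
  (0,4): δ = 14.17°  ✓
  (0,5): δ = 86.01°  ·
  (0,6): δ = 128.14°  ·
  (1,2): δ = 143.29°  ·
  (1,3): δ = 101.90°  ·
  (1,4): δ = 37.34°  ✓
  (1,5): δ = 34.50°  ✓
  (1,6): δ = 76.62°  ✓
  (2,3): δ = 138.62°  ·
  (2,4): δ = 74.05°  ✓
  (2,5): δ = 2.21°  ✓
  (2,6): δ = 39.91°  ✓
  (3,4): δ = 115.44°  ·
  (3,5): δ = 43.60°  ✓
  (3,6): δ = 1.47°  ✓
  (4,5): δ = 108.16°  ·
  (4,6): δ = 66.04°  ✓
  (5,6): δ = 137.88°  ·
antipodal pairs: 11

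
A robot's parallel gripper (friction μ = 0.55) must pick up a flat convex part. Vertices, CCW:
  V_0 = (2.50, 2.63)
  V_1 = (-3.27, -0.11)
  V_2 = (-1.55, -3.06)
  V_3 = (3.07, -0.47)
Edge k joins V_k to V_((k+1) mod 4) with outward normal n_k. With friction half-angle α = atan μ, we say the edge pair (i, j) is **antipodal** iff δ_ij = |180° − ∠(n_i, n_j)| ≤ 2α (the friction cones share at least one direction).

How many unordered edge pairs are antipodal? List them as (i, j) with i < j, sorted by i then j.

α = atan 0.55 = 28.81°;  2α = 57.62°
n_0 = (-0.4290, +0.9033)
n_1 = (-0.8639, -0.5037)
n_2 = (+0.4890, -0.8723)
n_3 = (+0.9835, +0.1808)
  (0,1): δ = 85.16°  ·
  (0,2): δ = 3.87°  ✓
  (0,3): δ = 75.02°  ·
  (1,2): δ = 90.97°  ·
  (1,3): δ = 19.83°  ✓
  (2,3): δ = 108.86°  ·
antipodal pairs: 2

count = 2; pairs: (0,2), (1,3)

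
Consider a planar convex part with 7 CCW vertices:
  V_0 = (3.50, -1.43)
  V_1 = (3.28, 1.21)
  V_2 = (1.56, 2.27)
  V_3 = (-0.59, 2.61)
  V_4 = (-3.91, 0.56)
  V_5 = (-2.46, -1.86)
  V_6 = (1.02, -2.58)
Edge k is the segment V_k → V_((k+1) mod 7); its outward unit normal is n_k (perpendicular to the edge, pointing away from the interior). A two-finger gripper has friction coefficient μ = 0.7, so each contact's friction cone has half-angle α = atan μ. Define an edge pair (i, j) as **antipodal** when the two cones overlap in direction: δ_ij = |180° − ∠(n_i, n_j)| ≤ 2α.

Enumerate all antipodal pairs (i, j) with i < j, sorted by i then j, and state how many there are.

α = atan 0.7 = 34.99°;  2α = 69.98°
n_0 = (+0.9965, +0.0830)
n_1 = (+0.5246, +0.8513)
n_2 = (+0.1562, +0.9877)
n_3 = (-0.5254, +0.8509)
n_4 = (-0.8578, -0.5140)
n_5 = (-0.2026, -0.9793)
n_6 = (+0.4207, -0.9072)
  (0,1): δ = 126.41°  ·
  (0,2): δ = 103.75°  ·
  (0,3): δ = 63.07°  ✓
  (0,4): δ = 26.17°  ✓
  (0,5): δ = 73.55°  ·
  (0,6): δ = 110.11°  ·
  (1,2): δ = 157.34°  ·
  (1,3): δ = 116.66°  ·
  (1,4): δ = 27.43°  ✓
  (1,5): δ = 19.96°  ✓
  (1,6): δ = 56.52°  ✓
  (2,3): δ = 139.32°  ·
  (2,4): δ = 50.08°  ✓
  (2,5): δ = 2.70°  ✓
  (2,6): δ = 33.86°  ✓
  (3,4): δ = 90.77°  ·
  (3,5): δ = 43.38°  ✓
  (3,6): δ = 6.82°  ✓
  (4,5): δ = 132.62°  ·
  (4,6): δ = 96.05°  ·
  (5,6): δ = 143.43°  ·
antipodal pairs: 10

count = 10; pairs: (0,3), (0,4), (1,4), (1,5), (1,6), (2,4), (2,5), (2,6), (3,5), (3,6)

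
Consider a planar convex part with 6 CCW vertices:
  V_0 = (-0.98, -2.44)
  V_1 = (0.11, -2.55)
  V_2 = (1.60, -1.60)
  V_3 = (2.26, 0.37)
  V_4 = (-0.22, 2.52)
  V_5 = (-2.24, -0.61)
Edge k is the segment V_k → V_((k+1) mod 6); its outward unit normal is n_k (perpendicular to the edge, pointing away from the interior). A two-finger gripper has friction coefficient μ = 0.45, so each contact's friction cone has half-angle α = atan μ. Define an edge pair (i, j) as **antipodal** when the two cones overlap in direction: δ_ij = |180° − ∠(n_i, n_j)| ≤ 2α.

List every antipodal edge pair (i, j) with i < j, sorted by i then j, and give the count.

count = 4; pairs: (0,3), (1,4), (2,4), (3,5)

α = atan 0.45 = 24.23°;  2α = 48.46°
n_0 = (-0.1004, -0.9949)
n_1 = (+0.5376, -0.8432)
n_2 = (+0.9482, -0.3177)
n_3 = (+0.6550, +0.7556)
n_4 = (-0.8402, +0.5422)
n_5 = (-0.8236, -0.5671)
  (0,1): δ = 141.72°  ·
  (0,2): δ = 102.76°  ·
  (0,3): δ = 35.16°  ✓
  (0,4): δ = 62.93°  ·
  (0,5): δ = 130.31°  ·
  (1,2): δ = 141.04°  ·
  (1,3): δ = 73.44°  ·
  (1,4): δ = 24.64°  ✓
  (1,5): δ = 92.03°  ·
  (2,3): δ = 112.40°  ·
  (2,4): δ = 14.31°  ✓
  (2,5): δ = 53.07°  ·
  (3,4): δ = 81.91°  ·
  (3,5): δ = 14.53°  ✓
  (4,5): δ = 112.61°  ·
antipodal pairs: 4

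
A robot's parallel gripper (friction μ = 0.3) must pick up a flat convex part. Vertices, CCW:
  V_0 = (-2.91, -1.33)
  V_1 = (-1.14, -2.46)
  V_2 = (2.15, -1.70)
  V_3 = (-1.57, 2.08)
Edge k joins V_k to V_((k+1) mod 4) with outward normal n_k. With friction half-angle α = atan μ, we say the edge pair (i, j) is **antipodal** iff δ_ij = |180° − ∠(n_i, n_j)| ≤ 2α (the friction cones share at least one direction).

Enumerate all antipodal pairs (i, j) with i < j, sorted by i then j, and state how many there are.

count = 1; pairs: (0,2)

α = atan 0.3 = 16.70°;  2α = 33.40°
n_0 = (-0.5381, -0.8429)
n_1 = (+0.2251, -0.9743)
n_2 = (+0.7127, +0.7014)
n_3 = (-0.9307, +0.3657)
  (0,1): δ = 134.44°  ·
  (0,2): δ = 12.90°  ✓
  (0,3): δ = 101.10°  ·
  (1,2): δ = 58.47°  ·
  (1,3): δ = 55.54°  ·
  (2,3): δ = 65.99°  ·
antipodal pairs: 1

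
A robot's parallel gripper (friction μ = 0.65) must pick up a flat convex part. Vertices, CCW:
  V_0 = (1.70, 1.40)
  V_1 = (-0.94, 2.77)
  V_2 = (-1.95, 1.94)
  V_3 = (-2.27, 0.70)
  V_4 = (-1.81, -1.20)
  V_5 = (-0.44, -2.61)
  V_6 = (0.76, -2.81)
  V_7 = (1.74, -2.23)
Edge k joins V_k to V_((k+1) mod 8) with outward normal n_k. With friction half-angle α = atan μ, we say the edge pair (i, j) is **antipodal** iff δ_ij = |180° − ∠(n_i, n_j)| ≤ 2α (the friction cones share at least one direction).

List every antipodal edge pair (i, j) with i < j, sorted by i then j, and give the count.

α = atan 0.65 = 33.02°;  2α = 66.05°
n_0 = (+0.4606, +0.8876)
n_1 = (-0.6349, +0.7726)
n_2 = (-0.9683, +0.2499)
n_3 = (-0.9719, -0.2353)
n_4 = (-0.7172, -0.6969)
n_5 = (-0.1644, -0.9864)
n_6 = (+0.5093, -0.8606)
n_7 = (+0.9999, +0.0110)
  (0,1): δ = 113.16°  ·
  (0,2): δ = 77.04°  ·
  (0,3): δ = 48.96°  ✓
  (0,4): δ = 18.40°  ✓
  (0,5): δ = 17.96°  ✓
  (0,6): δ = 58.05°  ✓
  (0,7): δ = 118.06°  ·
  (1,2): δ = 143.88°  ·
  (1,3): δ = 115.80°  ·
  (1,4): δ = 85.24°  ·
  (1,5): δ = 48.88°  ✓
  (1,6): δ = 8.79°  ✓
  (1,7): δ = 51.22°  ✓
  (2,3): δ = 151.92°  ·
  (2,4): δ = 121.35°  ·
  (2,5): δ = 84.99°  ·
  (2,6): δ = 44.91°  ✓
  (2,7): δ = 15.10°  ✓
  (3,4): δ = 149.43°  ·
  (3,5): δ = 113.07°  ·
  (3,6): δ = 72.99°  ·
  (3,7): δ = 12.98°  ✓
  (4,5): δ = 143.64°  ·
  (4,6): δ = 103.56°  ·
  (4,7): δ = 43.54°  ✓
  (5,6): δ = 139.92°  ·
  (5,7): δ = 79.91°  ·
  (6,7): δ = 119.99°  ·
antipodal pairs: 11

count = 11; pairs: (0,3), (0,4), (0,5), (0,6), (1,5), (1,6), (1,7), (2,6), (2,7), (3,7), (4,7)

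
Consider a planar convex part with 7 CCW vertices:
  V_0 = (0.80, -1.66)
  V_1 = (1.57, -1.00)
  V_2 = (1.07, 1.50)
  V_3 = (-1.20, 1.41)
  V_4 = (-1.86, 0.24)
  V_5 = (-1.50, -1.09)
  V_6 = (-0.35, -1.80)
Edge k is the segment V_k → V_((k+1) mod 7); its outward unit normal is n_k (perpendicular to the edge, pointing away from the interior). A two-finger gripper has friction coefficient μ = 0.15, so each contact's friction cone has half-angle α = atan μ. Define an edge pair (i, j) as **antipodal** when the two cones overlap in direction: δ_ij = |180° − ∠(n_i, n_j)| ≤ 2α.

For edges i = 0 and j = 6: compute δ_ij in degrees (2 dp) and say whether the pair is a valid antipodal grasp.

δ = 146.34°, invalid

α = atan 0.15 = 8.53°;  2α = 17.06°
edge 0: e_0 = (+0.77, +0.66);  n_0 = (+0.6508, -0.7593)
edge 6: e_6 = (+1.15, +0.14);  n_6 = (+0.1208, -0.9927)
∠(n_0, n_6) = 33.66°
δ = |180° − 33.66°| = 146.34°
146.34° > 2α = 17.06°  →  invalid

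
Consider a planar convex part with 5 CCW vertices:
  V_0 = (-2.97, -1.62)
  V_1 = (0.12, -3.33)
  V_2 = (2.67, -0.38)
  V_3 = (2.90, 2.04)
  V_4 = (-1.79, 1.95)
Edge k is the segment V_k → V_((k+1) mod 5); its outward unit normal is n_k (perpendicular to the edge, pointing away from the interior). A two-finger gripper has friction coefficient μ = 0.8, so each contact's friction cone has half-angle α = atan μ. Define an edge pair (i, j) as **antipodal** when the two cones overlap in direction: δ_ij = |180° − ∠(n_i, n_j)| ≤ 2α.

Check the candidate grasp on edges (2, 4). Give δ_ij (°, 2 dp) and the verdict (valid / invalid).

α = atan 0.8 = 38.66°;  2α = 77.32°
edge 2: e_2 = (+0.23, +2.42);  n_2 = (+0.9955, -0.0946)
edge 4: e_4 = (-1.18, -3.57);  n_4 = (-0.9495, +0.3138)
∠(n_2, n_4) = 167.14°
δ = |180° − 167.14°| = 12.86°
12.86° ≤ 2α = 77.32°  →  valid

δ = 12.86°, valid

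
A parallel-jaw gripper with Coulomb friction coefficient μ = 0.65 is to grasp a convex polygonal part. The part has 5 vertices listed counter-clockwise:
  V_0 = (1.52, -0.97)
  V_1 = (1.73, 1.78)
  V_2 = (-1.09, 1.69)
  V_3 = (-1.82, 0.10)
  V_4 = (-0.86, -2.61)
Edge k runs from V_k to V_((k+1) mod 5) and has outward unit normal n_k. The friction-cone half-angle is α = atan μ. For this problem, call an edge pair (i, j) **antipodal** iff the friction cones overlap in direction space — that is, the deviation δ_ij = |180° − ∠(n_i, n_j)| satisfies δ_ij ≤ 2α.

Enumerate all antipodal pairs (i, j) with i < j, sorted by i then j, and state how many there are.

count = 4; pairs: (0,2), (0,3), (1,4), (2,4)

α = atan 0.65 = 33.02°;  2α = 66.05°
n_0 = (+0.9971, -0.0761)
n_1 = (-0.0319, +0.9995)
n_2 = (-0.9088, +0.4172)
n_3 = (-0.9426, -0.3339)
n_4 = (+0.5674, -0.8234)
  (0,1): δ = 83.81°  ·
  (0,2): δ = 20.29°  ✓
  (0,3): δ = 23.87°  ✓
  (0,4): δ = 128.94°  ·
  (1,2): δ = 116.49°  ·
  (1,3): δ = 72.32°  ·
  (1,4): δ = 32.74°  ✓
  (2,3): δ = 135.83°  ·
  (2,4): δ = 30.77°  ✓
  (3,4): δ = 74.94°  ·
antipodal pairs: 4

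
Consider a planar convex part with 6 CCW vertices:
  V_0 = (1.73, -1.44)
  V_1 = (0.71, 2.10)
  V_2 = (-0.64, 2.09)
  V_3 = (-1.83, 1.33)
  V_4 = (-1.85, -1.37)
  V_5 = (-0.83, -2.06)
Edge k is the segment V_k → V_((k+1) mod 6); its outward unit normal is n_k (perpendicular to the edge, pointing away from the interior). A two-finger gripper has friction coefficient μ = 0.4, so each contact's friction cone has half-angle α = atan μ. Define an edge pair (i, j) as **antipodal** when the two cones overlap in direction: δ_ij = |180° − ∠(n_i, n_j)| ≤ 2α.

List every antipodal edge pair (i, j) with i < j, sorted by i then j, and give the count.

α = atan 0.4 = 21.80°;  2α = 43.60°
n_0 = (+0.9609, +0.2769)
n_1 = (-0.0074, +1.0000)
n_2 = (-0.5382, +0.8428)
n_3 = (-1.0000, +0.0074)
n_4 = (-0.5603, -0.8283)
n_5 = (+0.2354, -0.9719)
  (0,1): δ = 105.65°  ·
  (0,2): δ = 73.51°  ·
  (0,3): δ = 16.50°  ✓
  (0,4): δ = 39.85°  ✓
  (0,5): δ = 87.54°  ·
  (1,2): δ = 147.86°  ·
  (1,3): δ = 90.85°  ·
  (1,4): δ = 34.50°  ✓
  (1,5): δ = 13.19°  ✓
  (2,3): δ = 122.99°  ·
  (2,4): δ = 66.64°  ·
  (2,5): δ = 18.95°  ✓
  (3,4): δ = 123.65°  ·
  (3,5): δ = 75.96°  ·
  (4,5): δ = 132.31°  ·
antipodal pairs: 5

count = 5; pairs: (0,3), (0,4), (1,4), (1,5), (2,5)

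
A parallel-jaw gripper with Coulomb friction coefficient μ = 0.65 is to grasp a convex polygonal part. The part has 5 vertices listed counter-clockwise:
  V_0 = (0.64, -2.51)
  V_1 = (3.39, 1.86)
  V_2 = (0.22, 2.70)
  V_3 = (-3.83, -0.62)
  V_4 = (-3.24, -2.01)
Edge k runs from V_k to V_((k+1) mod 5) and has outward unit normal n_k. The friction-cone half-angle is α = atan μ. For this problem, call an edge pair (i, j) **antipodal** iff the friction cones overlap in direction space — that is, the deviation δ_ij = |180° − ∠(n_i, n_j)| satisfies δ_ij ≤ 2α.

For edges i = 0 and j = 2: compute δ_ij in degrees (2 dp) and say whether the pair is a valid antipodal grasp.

α = atan 0.65 = 33.02°;  2α = 66.05°
edge 0: e_0 = (+2.75, +4.37);  n_0 = (+0.8464, -0.5326)
edge 2: e_2 = (-4.05, -3.32);  n_2 = (-0.6340, +0.7734)
∠(n_0, n_2) = 161.53°
δ = |180° − 161.53°| = 18.47°
18.47° ≤ 2α = 66.05°  →  valid

δ = 18.47°, valid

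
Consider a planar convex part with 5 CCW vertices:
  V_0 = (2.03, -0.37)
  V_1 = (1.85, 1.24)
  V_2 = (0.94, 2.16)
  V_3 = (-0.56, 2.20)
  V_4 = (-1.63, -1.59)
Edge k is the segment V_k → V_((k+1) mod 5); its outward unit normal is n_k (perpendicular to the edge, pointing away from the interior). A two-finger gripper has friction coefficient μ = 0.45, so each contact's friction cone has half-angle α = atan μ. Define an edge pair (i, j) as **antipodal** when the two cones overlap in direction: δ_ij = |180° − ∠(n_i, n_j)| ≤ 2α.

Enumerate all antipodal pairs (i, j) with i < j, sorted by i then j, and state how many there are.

count = 2; pairs: (0,3), (2,4)

α = atan 0.45 = 24.23°;  2α = 48.46°
n_0 = (+0.9938, +0.1111)
n_1 = (+0.7110, +0.7032)
n_2 = (+0.0267, +0.9996)
n_3 = (-0.9624, +0.2717)
n_4 = (+0.3162, -0.9487)
  (0,1): δ = 141.69°  ·
  (0,2): δ = 97.91°  ·
  (0,3): δ = 22.14°  ✓
  (0,4): δ = 102.06°  ·
  (1,2): δ = 136.21°  ·
  (1,3): δ = 60.45°  ·
  (1,4): δ = 63.75°  ·
  (2,3): δ = 104.24°  ·
  (2,4): δ = 19.96°  ✓
  (3,4): δ = 55.80°  ·
antipodal pairs: 2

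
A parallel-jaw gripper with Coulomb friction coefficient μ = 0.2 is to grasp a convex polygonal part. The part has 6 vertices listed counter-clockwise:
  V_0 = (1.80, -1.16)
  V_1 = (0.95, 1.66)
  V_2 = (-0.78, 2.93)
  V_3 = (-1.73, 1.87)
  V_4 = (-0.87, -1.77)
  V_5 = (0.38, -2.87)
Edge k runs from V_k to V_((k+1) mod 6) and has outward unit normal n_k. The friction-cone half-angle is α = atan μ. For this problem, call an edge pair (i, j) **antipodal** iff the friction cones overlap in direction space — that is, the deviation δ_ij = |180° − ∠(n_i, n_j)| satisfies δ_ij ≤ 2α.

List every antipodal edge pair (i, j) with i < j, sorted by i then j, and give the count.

count = 3; pairs: (0,3), (1,4), (2,5)

α = atan 0.2 = 11.31°;  2α = 22.62°
n_0 = (+0.9575, +0.2886)
n_1 = (+0.5918, +0.8061)
n_2 = (-0.7447, +0.6674)
n_3 = (-0.9732, -0.2299)
n_4 = (-0.6606, -0.7507)
n_5 = (+0.7693, -0.6389)
  (0,1): δ = 143.06°  ·
  (0,2): δ = 58.64°  ·
  (0,3): δ = 3.48°  ✓
  (0,4): δ = 31.88°  ·
  (0,5): δ = 123.52°  ·
  (1,2): δ = 95.58°  ·
  (1,3): δ = 40.42°  ·
  (1,4): δ = 5.07°  ✓
  (1,5): δ = 86.58°  ·
  (2,3): δ = 124.84°  ·
  (2,4): δ = 89.48°  ·
  (2,5): δ = 2.16°  ✓
  (3,4): δ = 144.64°  ·
  (3,5): δ = 53.00°  ·
  (4,5): δ = 88.36°  ·
antipodal pairs: 3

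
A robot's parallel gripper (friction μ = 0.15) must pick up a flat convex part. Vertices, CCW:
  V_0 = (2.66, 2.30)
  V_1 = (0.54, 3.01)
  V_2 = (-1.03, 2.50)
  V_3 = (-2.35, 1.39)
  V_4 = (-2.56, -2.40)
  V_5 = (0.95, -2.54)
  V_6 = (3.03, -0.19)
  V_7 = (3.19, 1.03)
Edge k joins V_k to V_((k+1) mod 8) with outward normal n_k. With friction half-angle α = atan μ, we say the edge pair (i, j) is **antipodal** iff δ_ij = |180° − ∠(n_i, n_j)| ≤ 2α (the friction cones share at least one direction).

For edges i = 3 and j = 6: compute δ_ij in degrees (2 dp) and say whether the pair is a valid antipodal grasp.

α = atan 0.15 = 8.53°;  2α = 17.06°
edge 3: e_3 = (-0.21, -3.79);  n_3 = (-0.9985, +0.0553)
edge 6: e_6 = (+0.16, +1.22);  n_6 = (+0.9915, -0.1300)
∠(n_3, n_6) = 175.70°
δ = |180° − 175.70°| = 4.30°
4.30° ≤ 2α = 17.06°  →  valid

δ = 4.30°, valid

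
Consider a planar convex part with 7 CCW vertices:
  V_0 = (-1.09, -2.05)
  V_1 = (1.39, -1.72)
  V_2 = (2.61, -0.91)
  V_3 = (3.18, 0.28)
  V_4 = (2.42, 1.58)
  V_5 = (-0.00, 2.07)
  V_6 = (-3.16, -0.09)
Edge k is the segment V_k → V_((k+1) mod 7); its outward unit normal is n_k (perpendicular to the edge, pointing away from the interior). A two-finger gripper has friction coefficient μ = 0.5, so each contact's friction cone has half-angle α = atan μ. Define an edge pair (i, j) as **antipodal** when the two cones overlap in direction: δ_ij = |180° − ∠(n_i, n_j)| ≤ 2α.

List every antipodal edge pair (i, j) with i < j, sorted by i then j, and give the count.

α = atan 0.5 = 26.57°;  2α = 53.13°
n_0 = (+0.1319, -0.9913)
n_1 = (+0.5531, -0.8331)
n_2 = (+0.9019, -0.4320)
n_3 = (+0.8633, +0.5047)
n_4 = (+0.1985, +0.9801)
n_5 = (-0.5643, +0.8256)
n_6 = (-0.6876, -0.7261)
  (0,1): δ = 154.00°  ·
  (0,2): δ = 123.17°  ·
  (0,3): δ = 67.27°  ·
  (0,4): δ = 19.03°  ✓
  (0,5): δ = 26.77°  ✓
  (0,6): δ = 128.98°  ·
  (1,2): δ = 149.18°  ·
  (1,3): δ = 93.27°  ·
  (1,4): δ = 45.03°  ✓
  (1,5): δ = 0.77°  ✓
  (1,6): δ = 102.98°  ·
  (2,3): δ = 124.09°  ·
  (2,4): δ = 75.85°  ·
  (2,5): δ = 30.05°  ✓
  (2,6): δ = 72.16°  ·
  (3,4): δ = 131.76°  ·
  (3,5): δ = 85.96°  ·
  (3,6): δ = 16.25°  ✓
  (4,5): δ = 134.20°  ·
  (4,6): δ = 31.99°  ✓
  (5,6): δ = 77.79°  ·
antipodal pairs: 7

count = 7; pairs: (0,4), (0,5), (1,4), (1,5), (2,5), (3,6), (4,6)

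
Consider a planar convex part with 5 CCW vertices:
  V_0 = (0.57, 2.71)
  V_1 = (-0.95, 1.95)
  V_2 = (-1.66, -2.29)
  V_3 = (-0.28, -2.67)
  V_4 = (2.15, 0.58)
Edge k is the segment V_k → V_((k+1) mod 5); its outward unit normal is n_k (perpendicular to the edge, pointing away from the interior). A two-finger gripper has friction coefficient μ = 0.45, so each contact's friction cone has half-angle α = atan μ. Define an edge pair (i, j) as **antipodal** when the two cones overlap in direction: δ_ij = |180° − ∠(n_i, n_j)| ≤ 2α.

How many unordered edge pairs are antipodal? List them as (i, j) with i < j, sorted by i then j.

count = 5; pairs: (0,2), (0,3), (1,3), (1,4), (2,4)

α = atan 0.45 = 24.23°;  2α = 48.46°
n_0 = (-0.4472, +0.8944)
n_1 = (-0.9863, +0.1652)
n_2 = (-0.2655, -0.9641)
n_3 = (+0.8009, -0.5988)
n_4 = (+0.8032, +0.5958)
  (0,1): δ = 126.07°  ·
  (0,2): δ = 41.96°  ✓
  (0,3): δ = 26.65°  ✓
  (0,4): δ = 100.00°  ·
  (1,2): δ = 95.89°  ·
  (1,3): δ = 27.28°  ✓
  (1,4): δ = 46.07°  ✓
  (2,3): δ = 111.39°  ·
  (2,4): δ = 38.04°  ✓
  (3,4): δ = 106.65°  ·
antipodal pairs: 5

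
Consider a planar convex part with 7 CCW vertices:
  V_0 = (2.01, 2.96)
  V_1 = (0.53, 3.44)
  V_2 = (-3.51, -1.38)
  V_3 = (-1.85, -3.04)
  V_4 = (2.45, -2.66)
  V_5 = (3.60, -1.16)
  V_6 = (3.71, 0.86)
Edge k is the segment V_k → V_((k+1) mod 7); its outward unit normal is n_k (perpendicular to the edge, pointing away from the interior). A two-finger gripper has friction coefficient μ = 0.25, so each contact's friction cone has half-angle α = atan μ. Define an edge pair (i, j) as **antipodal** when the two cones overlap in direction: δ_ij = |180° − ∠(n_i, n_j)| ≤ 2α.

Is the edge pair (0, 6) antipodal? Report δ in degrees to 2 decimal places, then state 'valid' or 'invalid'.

α = atan 0.25 = 14.04°;  2α = 28.07°
edge 0: e_0 = (-1.48, +0.48);  n_0 = (+0.3085, +0.9512)
edge 6: e_6 = (-1.70, +2.10);  n_6 = (+0.7772, +0.6292)
∠(n_0, n_6) = 33.04°
δ = |180° − 33.04°| = 146.96°
146.96° > 2α = 28.07°  →  invalid

δ = 146.96°, invalid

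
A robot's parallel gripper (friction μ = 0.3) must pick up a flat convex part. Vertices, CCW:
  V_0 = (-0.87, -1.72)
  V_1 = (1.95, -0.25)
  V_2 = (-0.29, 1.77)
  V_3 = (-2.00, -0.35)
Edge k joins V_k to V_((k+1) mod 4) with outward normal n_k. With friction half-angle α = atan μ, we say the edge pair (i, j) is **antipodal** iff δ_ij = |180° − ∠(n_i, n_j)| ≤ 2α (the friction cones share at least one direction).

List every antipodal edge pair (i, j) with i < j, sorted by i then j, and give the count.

count = 2; pairs: (0,2), (1,3)

α = atan 0.3 = 16.70°;  2α = 33.40°
n_0 = (+0.4622, -0.8868)
n_1 = (+0.6697, +0.7426)
n_2 = (-0.7784, +0.6278)
n_3 = (-0.7714, -0.6363)
  (0,1): δ = 69.58°  ·
  (0,2): δ = 23.58°  ✓
  (0,3): δ = 101.98°  ·
  (1,2): δ = 86.85°  ·
  (1,3): δ = 8.44°  ✓
  (2,3): δ = 101.59°  ·
antipodal pairs: 2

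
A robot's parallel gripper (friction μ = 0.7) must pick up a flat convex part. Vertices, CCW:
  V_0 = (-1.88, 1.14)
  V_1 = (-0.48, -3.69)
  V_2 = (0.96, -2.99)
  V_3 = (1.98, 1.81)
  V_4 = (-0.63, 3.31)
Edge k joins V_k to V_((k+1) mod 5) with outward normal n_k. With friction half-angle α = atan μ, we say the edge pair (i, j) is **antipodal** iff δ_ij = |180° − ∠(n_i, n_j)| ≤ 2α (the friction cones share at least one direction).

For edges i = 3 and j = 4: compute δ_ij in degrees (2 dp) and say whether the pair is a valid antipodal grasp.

δ = 90.06°, invalid

α = atan 0.7 = 34.99°;  2α = 69.98°
edge 3: e_3 = (-2.61, +1.50);  n_3 = (+0.4983, +0.8670)
edge 4: e_4 = (-1.25, -2.17);  n_4 = (-0.8665, +0.4991)
∠(n_3, n_4) = 89.94°
δ = |180° − 89.94°| = 90.06°
90.06° > 2α = 69.98°  →  invalid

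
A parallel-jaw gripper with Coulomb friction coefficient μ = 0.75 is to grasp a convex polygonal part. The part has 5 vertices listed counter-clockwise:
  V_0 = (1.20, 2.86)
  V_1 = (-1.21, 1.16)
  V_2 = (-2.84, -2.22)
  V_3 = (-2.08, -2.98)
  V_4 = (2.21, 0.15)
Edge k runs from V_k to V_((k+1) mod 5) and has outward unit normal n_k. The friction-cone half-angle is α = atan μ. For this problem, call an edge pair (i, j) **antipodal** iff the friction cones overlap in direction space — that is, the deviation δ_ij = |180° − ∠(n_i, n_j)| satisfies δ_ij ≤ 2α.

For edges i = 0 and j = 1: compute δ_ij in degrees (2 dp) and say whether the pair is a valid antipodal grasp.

α = atan 0.75 = 36.87°;  2α = 73.74°
edge 0: e_0 = (-2.41, -1.70);  n_0 = (-0.5764, +0.8172)
edge 1: e_1 = (-1.63, -3.38);  n_1 = (-0.9007, +0.4344)
∠(n_0, n_1) = 29.06°
δ = |180° − 29.06°| = 150.94°
150.94° > 2α = 73.74°  →  invalid

δ = 150.94°, invalid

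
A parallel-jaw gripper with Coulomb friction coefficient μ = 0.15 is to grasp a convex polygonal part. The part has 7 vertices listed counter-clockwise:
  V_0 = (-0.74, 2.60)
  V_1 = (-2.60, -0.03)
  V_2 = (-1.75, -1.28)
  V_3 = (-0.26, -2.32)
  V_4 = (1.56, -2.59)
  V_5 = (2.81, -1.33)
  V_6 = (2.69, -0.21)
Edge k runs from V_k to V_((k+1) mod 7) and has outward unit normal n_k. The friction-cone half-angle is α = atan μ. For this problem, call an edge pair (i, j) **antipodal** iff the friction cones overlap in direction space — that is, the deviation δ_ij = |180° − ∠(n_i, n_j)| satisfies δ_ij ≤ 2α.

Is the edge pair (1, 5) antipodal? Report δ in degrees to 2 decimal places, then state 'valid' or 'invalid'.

α = atan 0.15 = 8.53°;  2α = 17.06°
edge 1: e_1 = (+0.85, -1.25);  n_1 = (-0.8269, -0.5623)
edge 5: e_5 = (-0.12, +1.12);  n_5 = (+0.9943, +0.1065)
∠(n_1, n_5) = 151.90°
δ = |180° − 151.90°| = 28.10°
28.10° > 2α = 17.06°  →  invalid

δ = 28.10°, invalid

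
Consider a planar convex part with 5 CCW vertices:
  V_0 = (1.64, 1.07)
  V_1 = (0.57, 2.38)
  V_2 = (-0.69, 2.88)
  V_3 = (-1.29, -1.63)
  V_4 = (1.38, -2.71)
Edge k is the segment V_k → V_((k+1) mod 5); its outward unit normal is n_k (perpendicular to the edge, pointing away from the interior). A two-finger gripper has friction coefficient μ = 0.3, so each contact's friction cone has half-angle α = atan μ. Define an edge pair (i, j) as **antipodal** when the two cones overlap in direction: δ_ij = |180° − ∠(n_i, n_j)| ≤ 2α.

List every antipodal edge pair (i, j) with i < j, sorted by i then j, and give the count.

α = atan 0.3 = 16.70°;  2α = 33.40°
n_0 = (+0.7745, +0.6326)
n_1 = (+0.3688, +0.9295)
n_2 = (-0.9913, +0.1319)
n_3 = (-0.3750, -0.9270)
n_4 = (+0.9976, -0.0686)
  (0,1): δ = 150.89°  ·
  (0,2): δ = 46.82°  ·
  (0,3): δ = 28.74°  ✓
  (0,4): δ = 136.82°  ·
  (1,2): δ = 75.93°  ·
  (1,3): δ = 0.38°  ✓
  (1,4): δ = 107.71°  ·
  (2,3): δ = 104.45°  ·
  (2,4): δ = 3.64°  ✓
  (3,4): δ = 71.91°  ·
antipodal pairs: 3

count = 3; pairs: (0,3), (1,3), (2,4)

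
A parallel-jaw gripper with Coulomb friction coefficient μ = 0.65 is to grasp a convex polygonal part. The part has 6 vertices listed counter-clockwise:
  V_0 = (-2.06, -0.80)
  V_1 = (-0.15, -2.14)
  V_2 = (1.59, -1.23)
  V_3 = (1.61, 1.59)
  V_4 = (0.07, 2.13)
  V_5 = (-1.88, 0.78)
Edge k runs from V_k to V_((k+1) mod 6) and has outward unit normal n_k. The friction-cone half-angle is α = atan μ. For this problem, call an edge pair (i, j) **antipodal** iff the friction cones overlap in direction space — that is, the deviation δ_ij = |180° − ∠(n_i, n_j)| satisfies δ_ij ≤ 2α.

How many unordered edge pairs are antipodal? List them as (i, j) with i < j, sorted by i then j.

α = atan 0.65 = 33.02°;  2α = 66.05°
n_0 = (-0.5743, -0.8186)
n_1 = (+0.4634, -0.8861)
n_2 = (+1.0000, -0.0071)
n_3 = (+0.3309, +0.9437)
n_4 = (-0.5692, +0.8222)
n_5 = (-0.9936, +0.1132)
  (0,1): δ = 117.34°  ·
  (0,2): δ = 55.35°  ✓
  (0,3): δ = 15.73°  ✓
  (0,4): δ = 69.75°  ·
  (0,5): δ = 118.55°  ·
  (1,2): δ = 118.02°  ·
  (1,3): δ = 46.93°  ✓
  (1,4): δ = 7.09°  ✓
  (1,5): δ = 55.89°  ✓
  (2,3): δ = 108.92°  ·
  (2,4): δ = 54.90°  ✓
  (2,5): δ = 6.09°  ✓
  (3,4): δ = 125.98°  ·
  (3,5): δ = 77.18°  ·
  (4,5): δ = 131.19°  ·
antipodal pairs: 7

count = 7; pairs: (0,2), (0,3), (1,3), (1,4), (1,5), (2,4), (2,5)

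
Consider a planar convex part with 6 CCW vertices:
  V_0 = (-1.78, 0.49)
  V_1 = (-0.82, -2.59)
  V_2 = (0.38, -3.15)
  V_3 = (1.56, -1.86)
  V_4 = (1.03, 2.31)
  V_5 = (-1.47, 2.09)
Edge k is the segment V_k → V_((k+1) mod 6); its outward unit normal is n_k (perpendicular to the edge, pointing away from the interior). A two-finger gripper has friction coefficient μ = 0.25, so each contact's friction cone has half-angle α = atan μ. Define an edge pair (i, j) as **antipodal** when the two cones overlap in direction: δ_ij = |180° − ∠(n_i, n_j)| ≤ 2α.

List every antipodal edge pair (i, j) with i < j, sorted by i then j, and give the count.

count = 2; pairs: (0,3), (3,5)

α = atan 0.25 = 14.04°;  2α = 28.07°
n_0 = (-0.9547, -0.2976)
n_1 = (-0.4229, -0.9062)
n_2 = (+0.7379, -0.6749)
n_3 = (+0.9920, +0.1261)
n_4 = (-0.0877, +0.9962)
n_5 = (-0.9817, +0.1902)
  (0,1): δ = 132.33°  ·
  (0,2): δ = 59.76°  ·
  (0,3): δ = 10.07°  ✓
  (0,4): δ = 77.72°  ·
  (0,5): δ = 151.72°  ·
  (1,2): δ = 107.43°  ·
  (1,3): δ = 57.74°  ·
  (1,4): δ = 30.05°  ·
  (1,5): δ = 104.05°  ·
  (2,3): δ = 130.31°  ·
  (2,4): δ = 42.52°  ·
  (2,5): δ = 31.48°  ·
  (3,4): δ = 92.21°  ·
  (3,5): δ = 18.21°  ✓
  (4,5): δ = 105.99°  ·
antipodal pairs: 2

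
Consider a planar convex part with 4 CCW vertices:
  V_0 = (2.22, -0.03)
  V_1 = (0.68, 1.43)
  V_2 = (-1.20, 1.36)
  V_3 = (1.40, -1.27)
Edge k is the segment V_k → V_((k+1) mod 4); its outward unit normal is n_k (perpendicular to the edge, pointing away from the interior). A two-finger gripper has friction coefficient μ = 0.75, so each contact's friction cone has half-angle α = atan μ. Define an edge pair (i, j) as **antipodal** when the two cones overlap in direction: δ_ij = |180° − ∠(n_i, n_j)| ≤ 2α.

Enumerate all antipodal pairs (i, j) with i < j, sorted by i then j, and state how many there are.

α = atan 0.75 = 36.87°;  2α = 73.74°
n_0 = (+0.6880, +0.7257)
n_1 = (-0.0372, +0.9993)
n_2 = (-0.7112, -0.7030)
n_3 = (+0.8341, -0.5516)
  (0,1): δ = 134.40°  ·
  (0,2): δ = 1.86°  ✓
  (0,3): δ = 100.00°  ·
  (1,2): δ = 47.46°  ✓
  (1,3): δ = 54.39°  ✓
  (2,3): δ = 78.15°  ·
antipodal pairs: 3

count = 3; pairs: (0,2), (1,2), (1,3)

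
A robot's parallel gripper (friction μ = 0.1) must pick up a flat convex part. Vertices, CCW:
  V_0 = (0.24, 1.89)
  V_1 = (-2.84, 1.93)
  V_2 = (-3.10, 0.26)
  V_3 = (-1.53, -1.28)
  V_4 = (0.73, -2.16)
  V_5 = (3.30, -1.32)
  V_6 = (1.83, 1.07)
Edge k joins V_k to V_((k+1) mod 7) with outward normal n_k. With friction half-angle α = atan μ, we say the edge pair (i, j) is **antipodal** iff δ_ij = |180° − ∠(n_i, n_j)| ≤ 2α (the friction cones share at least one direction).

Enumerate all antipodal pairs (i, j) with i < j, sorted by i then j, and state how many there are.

α = atan 0.1 = 5.71°;  2α = 11.42°
n_0 = (+0.0130, +0.9999)
n_1 = (-0.9881, +0.1538)
n_2 = (-0.7003, -0.7139)
n_3 = (-0.3628, -0.9318)
n_4 = (+0.3107, -0.9505)
n_5 = (+0.8518, +0.5239)
n_6 = (+0.4584, +0.8888)
  (0,1): δ = 98.11°  ·
  (0,2): δ = 43.70°  ·
  (0,3): δ = 20.53°  ·
  (0,4): δ = 18.84°  ·
  (0,5): δ = 122.34°  ·
  (0,6): δ = 153.46°  ·
  (1,2): δ = 125.60°  ·
  (1,3): δ = 102.43°  ·
  (1,4): δ = 63.05°  ·
  (1,5): δ = 40.44°  ·
  (1,6): δ = 71.57°  ·
  (2,3): δ = 156.83°  ·
  (2,4): δ = 117.45°  ·
  (2,5): δ = 13.96°  ·
  (2,6): δ = 17.17°  ·
  (3,4): δ = 140.63°  ·
  (3,5): δ = 37.13°  ·
  (3,6): δ = 6.01°  ✓
  (4,5): δ = 76.51°  ·
  (4,6): δ = 45.38°  ·
  (5,6): δ = 148.88°  ·
antipodal pairs: 1

count = 1; pairs: (3,6)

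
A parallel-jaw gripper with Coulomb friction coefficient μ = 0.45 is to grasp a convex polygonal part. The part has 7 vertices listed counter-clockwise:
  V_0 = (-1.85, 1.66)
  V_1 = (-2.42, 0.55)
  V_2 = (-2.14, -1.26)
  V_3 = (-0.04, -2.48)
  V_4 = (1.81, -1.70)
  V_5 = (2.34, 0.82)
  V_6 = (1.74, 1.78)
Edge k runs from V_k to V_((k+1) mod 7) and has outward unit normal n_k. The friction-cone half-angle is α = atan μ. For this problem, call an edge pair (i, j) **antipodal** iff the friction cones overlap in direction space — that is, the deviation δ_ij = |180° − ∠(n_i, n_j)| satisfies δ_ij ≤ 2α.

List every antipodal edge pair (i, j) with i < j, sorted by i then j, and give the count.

count = 7; pairs: (0,3), (0,4), (1,4), (1,5), (2,5), (2,6), (3,6)

α = atan 0.45 = 24.23°;  2α = 48.46°
n_0 = (-0.8896, +0.4568)
n_1 = (-0.9882, -0.1529)
n_2 = (-0.5023, -0.8647)
n_3 = (+0.3885, -0.9214)
n_4 = (+0.9786, -0.2058)
n_5 = (+0.8480, +0.5300)
n_6 = (-0.0334, +0.9994)
  (0,1): δ = 144.03°  ·
  (0,2): δ = 92.97°  ·
  (0,3): δ = 39.96°  ✓
  (0,4): δ = 15.30°  ✓
  (0,5): δ = 59.19°  ·
  (0,6): δ = 119.10°  ·
  (1,2): δ = 128.95°  ·
  (1,3): δ = 75.93°  ·
  (1,4): δ = 20.67°  ✓
  (1,5): δ = 23.21°  ✓
  (1,6): δ = 83.12°  ·
  (2,3): δ = 126.98°  ·
  (2,4): δ = 71.72°  ·
  (2,5): δ = 27.84°  ✓
  (2,6): δ = 32.07°  ✓
  (3,4): δ = 124.74°  ·
  (3,5): δ = 80.86°  ·
  (3,6): δ = 20.95°  ✓
  (4,5): δ = 136.12°  ·
  (4,6): δ = 76.21°  ·
  (5,6): δ = 120.09°  ·
antipodal pairs: 7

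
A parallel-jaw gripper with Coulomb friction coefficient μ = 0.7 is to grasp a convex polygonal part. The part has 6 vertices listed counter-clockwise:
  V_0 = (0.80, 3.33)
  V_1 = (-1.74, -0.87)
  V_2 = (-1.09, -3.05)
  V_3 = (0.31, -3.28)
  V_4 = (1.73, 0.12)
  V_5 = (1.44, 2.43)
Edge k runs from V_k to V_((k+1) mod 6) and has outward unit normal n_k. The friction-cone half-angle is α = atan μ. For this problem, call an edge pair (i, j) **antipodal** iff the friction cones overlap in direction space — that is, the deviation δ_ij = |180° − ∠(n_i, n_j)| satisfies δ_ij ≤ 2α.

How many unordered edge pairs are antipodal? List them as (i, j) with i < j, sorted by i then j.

count = 8; pairs: (0,2), (0,3), (0,4), (0,5), (1,3), (1,4), (1,5), (2,5)

α = atan 0.7 = 34.99°;  2α = 69.98°
n_0 = (-0.8557, +0.5175)
n_1 = (-0.9583, -0.2857)
n_2 = (-0.1621, -0.9868)
n_3 = (+0.9228, -0.3854)
n_4 = (+0.9922, +0.1246)
n_5 = (+0.8150, +0.5795)
  (0,1): δ = 132.23°  ·
  (0,2): δ = 68.17°  ✓
  (0,3): δ = 8.50°  ✓
  (0,4): δ = 38.32°  ✓
  (0,5): δ = 66.58°  ✓
  (1,2): δ = 115.93°  ·
  (1,3): δ = 39.27°  ✓
  (1,4): δ = 9.45°  ✓
  (1,5): δ = 18.81°  ✓
  (2,3): δ = 103.34°  ·
  (2,4): δ = 73.51°  ·
  (2,5): δ = 45.25°  ✓
  (3,4): δ = 150.18°  ·
  (3,5): δ = 121.92°  ·
  (4,5): δ = 151.74°  ·
antipodal pairs: 8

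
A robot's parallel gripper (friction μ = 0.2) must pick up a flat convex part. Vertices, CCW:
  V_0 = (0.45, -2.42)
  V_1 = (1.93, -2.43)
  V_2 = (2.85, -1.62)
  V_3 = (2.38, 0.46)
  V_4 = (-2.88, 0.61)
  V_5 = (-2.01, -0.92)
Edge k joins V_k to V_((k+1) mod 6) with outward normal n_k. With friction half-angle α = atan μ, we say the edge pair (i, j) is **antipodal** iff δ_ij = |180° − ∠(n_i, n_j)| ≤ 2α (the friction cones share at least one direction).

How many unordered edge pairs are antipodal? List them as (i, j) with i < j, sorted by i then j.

α = atan 0.2 = 11.31°;  2α = 22.62°
n_0 = (-0.0068, -1.0000)
n_1 = (+0.6608, -0.7506)
n_2 = (+0.9754, +0.2204)
n_3 = (+0.0285, +0.9996)
n_4 = (-0.8693, -0.4943)
n_5 = (-0.5206, -0.8538)
  (0,1): δ = 138.25°  ·
  (0,2): δ = 76.88°  ·
  (0,3): δ = 1.25°  ✓
  (0,4): δ = 120.01°  ·
  (0,5): δ = 149.01°  ·
  (1,2): δ = 118.63°  ·
  (1,3): δ = 43.00°  ·
  (1,4): δ = 78.26°  ·
  (1,5): δ = 107.27°  ·
  (2,3): δ = 104.37°  ·
  (2,4): δ = 16.89°  ✓
  (2,5): δ = 45.89°  ·
  (3,4): δ = 58.74°  ·
  (3,5): δ = 29.74°  ·
  (4,5): δ = 151.00°  ·
antipodal pairs: 2

count = 2; pairs: (0,3), (2,4)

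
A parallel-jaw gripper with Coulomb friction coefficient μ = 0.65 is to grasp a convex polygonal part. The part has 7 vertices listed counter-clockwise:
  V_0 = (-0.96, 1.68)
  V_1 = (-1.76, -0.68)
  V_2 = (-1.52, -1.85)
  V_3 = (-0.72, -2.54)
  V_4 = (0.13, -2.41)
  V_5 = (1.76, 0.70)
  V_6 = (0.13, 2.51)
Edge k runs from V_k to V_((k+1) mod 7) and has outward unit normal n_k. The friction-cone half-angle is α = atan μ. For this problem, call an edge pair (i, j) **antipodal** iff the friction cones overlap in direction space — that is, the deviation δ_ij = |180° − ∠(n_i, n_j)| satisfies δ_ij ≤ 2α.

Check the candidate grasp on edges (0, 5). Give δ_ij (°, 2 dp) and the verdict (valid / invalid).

α = atan 0.65 = 33.02°;  2α = 66.05°
edge 0: e_0 = (-0.80, -2.36);  n_0 = (-0.9471, +0.3210)
edge 5: e_5 = (-1.63, +1.81);  n_5 = (+0.7431, +0.6692)
∠(n_0, n_5) = 119.27°
δ = |180° − 119.27°| = 60.73°
60.73° ≤ 2α = 66.05°  →  valid

δ = 60.73°, valid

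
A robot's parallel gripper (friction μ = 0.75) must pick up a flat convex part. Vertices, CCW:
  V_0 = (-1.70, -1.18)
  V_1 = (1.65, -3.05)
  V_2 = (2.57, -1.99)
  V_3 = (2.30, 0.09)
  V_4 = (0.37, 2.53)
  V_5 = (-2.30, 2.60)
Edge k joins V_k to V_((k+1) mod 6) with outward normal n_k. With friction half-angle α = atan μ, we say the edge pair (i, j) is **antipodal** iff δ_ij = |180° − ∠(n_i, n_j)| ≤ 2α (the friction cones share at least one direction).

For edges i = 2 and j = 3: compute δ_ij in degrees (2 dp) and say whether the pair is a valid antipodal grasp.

δ = 149.05°, invalid

α = atan 0.75 = 36.87°;  2α = 73.74°
edge 2: e_2 = (-0.27, +2.08);  n_2 = (+0.9917, +0.1287)
edge 3: e_3 = (-1.93, +2.44);  n_3 = (+0.7843, +0.6204)
∠(n_2, n_3) = 30.95°
δ = |180° − 30.95°| = 149.05°
149.05° > 2α = 73.74°  →  invalid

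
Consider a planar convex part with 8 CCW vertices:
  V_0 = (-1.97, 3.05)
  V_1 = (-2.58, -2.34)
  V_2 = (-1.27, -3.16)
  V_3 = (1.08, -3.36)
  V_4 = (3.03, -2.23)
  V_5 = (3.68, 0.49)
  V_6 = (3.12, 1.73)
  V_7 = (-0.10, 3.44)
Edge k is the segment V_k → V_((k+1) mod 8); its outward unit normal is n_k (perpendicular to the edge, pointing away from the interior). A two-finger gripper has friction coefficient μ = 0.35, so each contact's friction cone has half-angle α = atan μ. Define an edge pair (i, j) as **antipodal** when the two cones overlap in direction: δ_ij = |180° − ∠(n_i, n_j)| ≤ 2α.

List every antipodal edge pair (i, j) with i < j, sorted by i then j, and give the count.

count = 7; pairs: (0,4), (0,5), (1,5), (1,6), (2,6), (2,7), (3,7)

α = atan 0.35 = 19.29°;  2α = 38.58°
n_0 = (-0.9937, +0.1125)
n_1 = (-0.5306, -0.8476)
n_2 = (-0.0848, -0.9964)
n_3 = (+0.5014, -0.8652)
n_4 = (+0.9726, -0.2324)
n_5 = (+0.9114, +0.4116)
n_6 = (+0.4690, +0.8832)
n_7 = (-0.2042, +0.9789)
  (0,1): δ = 115.59°  ·
  (0,2): δ = 88.41°  ·
  (0,3): δ = 53.45°  ·
  (0,4): δ = 6.98°  ✓
  (0,5): δ = 30.76°  ✓
  (0,6): δ = 68.49°  ·
  (0,7): δ = 108.24°  ·
  (1,2): δ = 152.82°  ·
  (1,3): δ = 117.86°  ·
  (1,4): δ = 71.40°  ·
  (1,5): δ = 33.65°  ✓
  (1,6): δ = 4.07°  ✓
  (1,7): δ = 43.83°  ·
  (2,3): δ = 145.04°  ·
  (2,4): δ = 98.58°  ·
  (2,5): δ = 60.83°  ·
  (2,6): δ = 23.11°  ✓
  (2,7): δ = 16.65°  ✓
  (3,4): δ = 133.53°  ·
  (3,5): δ = 95.79°  ·
  (3,6): δ = 58.06°  ·
  (3,7): δ = 18.31°  ✓
  (4,5): δ = 142.26°  ·
  (4,6): δ = 104.53°  ·
  (4,7): δ = 64.78°  ·
  (5,6): δ = 142.28°  ·
  (5,7): δ = 102.52°  ·
  (6,7): δ = 140.25°  ·
antipodal pairs: 7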